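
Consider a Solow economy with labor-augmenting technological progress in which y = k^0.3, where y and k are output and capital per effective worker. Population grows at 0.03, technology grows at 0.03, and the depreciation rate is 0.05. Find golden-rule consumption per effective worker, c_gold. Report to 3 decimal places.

Capital per effective worker breaks even when investment replaces (n + g + δ)·k; here n + g + δ = 0.11.
Golden rule sets MPK = n+g+δ: 0.3·k^(0.3−1) = 0.11, so k_gold = (0.3/0.11)^(1/0.7) ≈ 4.1925.
y_gold = 4.1925^0.3 ≈ 1.5372.
c_gold = y_gold − (n+g+δ)·k_gold = 1.5372 − 0.11·4.1925 ≈ 1.0761.

c_gold ≈ 1.076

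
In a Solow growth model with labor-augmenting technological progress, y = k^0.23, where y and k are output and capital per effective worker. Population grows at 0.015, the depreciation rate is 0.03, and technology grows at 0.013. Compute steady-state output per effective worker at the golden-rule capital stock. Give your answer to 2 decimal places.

The effective depreciation rate is n + g + δ = 0.015 + 0.013 + 0.03 = 0.058.
At the golden rule the marginal product of capital equals n+g+δ: 0.23·k^(0.23−1) = 0.058. Solving, k_gold = (0.23/0.058)^(1/0.77) ≈ 5.9843.
Output: y_gold = k_gold^0.23 = 5.9843^0.23 ≈ 1.5091.

y_gold ≈ 1.51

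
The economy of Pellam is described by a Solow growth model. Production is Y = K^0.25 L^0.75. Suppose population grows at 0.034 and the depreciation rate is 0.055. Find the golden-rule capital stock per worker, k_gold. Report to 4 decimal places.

k_gold ≈ 3.9634

n + δ = 0.034 + 0.055 = 0.089.
Maximizing c = f(k) − (n+δ)·k gives f'(k) = n+δ, i.e. 0.25·k^(0.25−1) = 0.089, so k_gold = (0.25/0.089)^(1/0.75) ≈ 3.9634.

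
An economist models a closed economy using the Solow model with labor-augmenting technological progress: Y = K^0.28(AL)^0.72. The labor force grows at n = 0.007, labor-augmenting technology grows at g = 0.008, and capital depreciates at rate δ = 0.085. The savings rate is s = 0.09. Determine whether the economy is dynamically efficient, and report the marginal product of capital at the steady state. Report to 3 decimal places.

The effective depreciation rate is n + g + δ = 0.007 + 0.008 + 0.085 = 0.1.
Steady-state k*: s·k^0.28 = 0.1·k gives k* = (0.09/0.1)^(1/0.72) ≈ 0.8639.
MPK = 0.28·0.8639^(-0.72) ≈ 0.3111.
MPK > n+g+δ = 0.1, so the economy is dynamically efficient (under-saving).

dynamically efficient; MPK ≈ 0.311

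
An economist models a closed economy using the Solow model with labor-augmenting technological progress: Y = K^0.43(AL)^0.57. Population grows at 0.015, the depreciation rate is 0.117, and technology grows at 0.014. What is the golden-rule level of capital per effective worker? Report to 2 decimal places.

k_gold ≈ 6.65

The effective depreciation rate is n + g + δ = 0.015 + 0.014 + 0.117 = 0.146.
Maximizing c = f(k) − (n+g+δ)·k gives f'(k) = n+g+δ, i.e. 0.43·k^(0.43−1) = 0.146, so k_gold = (0.43/0.146)^(1/0.57) ≈ 6.6529.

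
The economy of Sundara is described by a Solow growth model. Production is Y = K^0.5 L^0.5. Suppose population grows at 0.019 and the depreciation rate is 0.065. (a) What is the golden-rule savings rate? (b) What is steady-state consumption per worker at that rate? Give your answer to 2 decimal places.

n + δ = 0.019 + 0.065 = 0.084.
For Cobb-Douglas, s_gold equals capital's share: s_gold = 0.5.
Golden rule sets MPK = n+δ: 0.5·k^(0.5−1) = 0.084, so k_gold = (0.5/0.084)^(1/0.5) ≈ 35.4308.
y_gold = 35.4308^0.5 ≈ 5.9524; c_gold = (1−0.5)·y_gold ≈ 2.9762.

(a) s_gold = 0.50; (b) c_gold ≈ 2.98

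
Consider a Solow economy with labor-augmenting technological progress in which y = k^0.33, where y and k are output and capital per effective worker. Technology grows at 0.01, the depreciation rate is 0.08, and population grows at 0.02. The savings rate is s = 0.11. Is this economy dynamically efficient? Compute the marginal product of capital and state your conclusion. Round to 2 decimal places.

Capital per effective worker breaks even when investment replaces (n + g + δ)·k; here n + g + δ = 0.11.
Steady-state k*: s·k^0.33 = 0.11·k gives k* = (0.11/0.11)^(1/0.67) ≈ 1.0000.
MPK = 0.33·1.0000^(-0.67) ≈ 0.3300.
MPK > n+g+δ = 0.11, so the economy is dynamically efficient (under-saving).

dynamically efficient; MPK ≈ 0.33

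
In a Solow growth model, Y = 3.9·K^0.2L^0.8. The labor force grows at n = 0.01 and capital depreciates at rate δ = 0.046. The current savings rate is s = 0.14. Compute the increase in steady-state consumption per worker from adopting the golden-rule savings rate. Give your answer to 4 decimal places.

n + δ = 0.01 + 0.046 = 0.056.
Current steady state (s = 0.14): k* = (0.14·3.9/0.056)^(1/0.8) ≈ 17.2288, y* = 3.9·17.2288^0.2 ≈ 6.8915, c* = (1−0.14)·6.8915 ≈ 5.9267.
Maximizing c = f(k) − (n+δ)·k gives f'(k) = n+δ, i.e. 0.2·3.9·k^(0.2−1) = 0.056, so k_gold = (0.2·3.9/0.056)^(1/0.8) ≈ 26.9081.
y_gold = 3.9·26.9081^0.2 ≈ 7.5343, c_gold = y_gold − 0.056·k_gold ≈ 6.0274.
Gain: Δc = 6.0274 − 5.9267 ≈ 0.1007.

Δc ≈ 0.1007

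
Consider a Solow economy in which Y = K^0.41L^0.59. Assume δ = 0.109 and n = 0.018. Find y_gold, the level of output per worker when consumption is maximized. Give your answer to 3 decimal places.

y_gold ≈ 2.258

The effective depreciation rate is n + δ = 0.018 + 0.109 = 0.127.
Maximizing c = f(k) − (n+δ)·k gives f'(k) = n+δ, i.e. 0.41·k^(0.41−1) = 0.127, so k_gold = (0.41/0.127)^(1/0.59) ≈ 7.2892.
Output: y_gold = k_gold^0.41 = 7.2892^0.41 ≈ 2.2579.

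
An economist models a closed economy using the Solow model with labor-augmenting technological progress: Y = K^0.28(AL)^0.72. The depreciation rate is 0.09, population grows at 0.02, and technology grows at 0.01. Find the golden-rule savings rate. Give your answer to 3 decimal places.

Capital per effective worker breaks even when investment replaces (n + g + δ)·k; here n + g + δ = 0.12.
At the golden rule MPK = n+g+δ, and in any Cobb-Douglas steady state s = (n+g+δ)·k/y = MPK·k/y = capital's share 0.28.

s_gold = 0.280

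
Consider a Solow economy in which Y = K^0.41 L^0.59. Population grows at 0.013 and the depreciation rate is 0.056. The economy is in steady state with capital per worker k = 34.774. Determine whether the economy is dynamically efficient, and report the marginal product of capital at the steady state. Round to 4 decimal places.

dynamically inefficient; MPK ≈ 0.0505

Break-even investment rate: n + δ = 0.013 + 0.056 = 0.069.
MPK = 0.41·k^(0.41−1) = 0.41·34.774^(-0.59) ≈ 0.0505.
MPK < 0.069, so the economy is dynamically inefficient (over-saving).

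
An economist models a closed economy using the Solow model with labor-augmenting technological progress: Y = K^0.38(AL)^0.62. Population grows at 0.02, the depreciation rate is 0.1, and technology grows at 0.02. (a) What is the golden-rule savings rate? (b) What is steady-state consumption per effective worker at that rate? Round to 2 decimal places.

(a) s_gold = 0.38; (b) c_gold ≈ 1.14

Capital per effective worker breaks even when investment replaces (n + g + δ)·k; here n + g + δ = 0.14.
For Cobb-Douglas, s_gold equals capital's share: s_gold = 0.38.
Golden rule sets MPK = n+g+δ: 0.38·k^(0.38−1) = 0.14, so k_gold = (0.38/0.14)^(1/0.62) ≈ 5.0055.
y_gold = 5.0055^0.38 ≈ 1.8441; c_gold = (1−0.38)·y_gold ≈ 1.1434.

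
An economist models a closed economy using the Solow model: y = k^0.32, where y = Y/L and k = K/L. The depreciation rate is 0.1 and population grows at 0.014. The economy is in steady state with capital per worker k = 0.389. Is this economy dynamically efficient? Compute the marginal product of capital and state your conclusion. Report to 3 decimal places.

n + δ = 0.014 + 0.1 = 0.114.
MPK = 0.32·k^(0.32−1) = 0.32·0.389^(-0.68) ≈ 0.6081.
MPK > 0.114, so the economy is dynamically efficient (under-saving).

dynamically efficient; MPK ≈ 0.608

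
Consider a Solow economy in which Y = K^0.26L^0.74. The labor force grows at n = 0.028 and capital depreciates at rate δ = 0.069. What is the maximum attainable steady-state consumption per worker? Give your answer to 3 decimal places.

Capital per worker breaks even when investment replaces (n + δ)·k; here n + δ = 0.097.
Setting f'(k) = n+δ gives 0.26·k^(0.26−1) = 0.097, hence k_gold = (0.26/0.097)^(1/0.74) ≈ 3.7901.
y_gold = 3.7901^0.26 ≈ 1.4140.
c_gold = y_gold − (n+δ)·k_gold = 1.4140 − 0.097·3.7901 ≈ 1.0464.

c_gold ≈ 1.046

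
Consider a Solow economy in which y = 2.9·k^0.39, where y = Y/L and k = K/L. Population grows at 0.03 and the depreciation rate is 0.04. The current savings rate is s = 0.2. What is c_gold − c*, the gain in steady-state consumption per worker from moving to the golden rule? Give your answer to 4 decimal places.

Capital per worker breaks even when investment replaces (n + δ)·k; here n + δ = 0.07.
Current steady state (s = 0.2): k* = (0.2·2.9/0.07)^(1/0.61) ≈ 32.0228, y* = 2.9·32.0228^0.39 ≈ 11.2080, c* = (1−0.2)·11.2080 ≈ 8.9664.
Golden rule sets MPK = n+δ: 0.39·2.9·k^(0.39−1) = 0.07, so k_gold = (0.39·2.9/0.07)^(1/0.61) ≈ 95.7030.
y_gold = 2.9·95.7030^0.39 ≈ 17.1775, c_gold = y_gold − 0.07·k_gold ≈ 10.4783.
Gain: Δc = 10.4783 − 8.9664 ≈ 1.5119.

Δc ≈ 1.5119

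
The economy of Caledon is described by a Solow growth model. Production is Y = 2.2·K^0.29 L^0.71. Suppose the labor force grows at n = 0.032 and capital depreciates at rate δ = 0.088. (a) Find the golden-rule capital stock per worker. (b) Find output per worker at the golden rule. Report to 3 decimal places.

(a) k_gold ≈ 10.520; (b) y_gold ≈ 4.353

Capital per worker breaks even when investment replaces (n + δ)·k; here n + δ = 0.12.
Setting f'(k) = n+δ gives 0.29·2.2·k^(0.29−1) = 0.12, hence k_gold = (0.29·2.2/0.12)^(1/0.71) ≈ 10.5203.
y_gold = 2.2·10.5203^0.29 ≈ 4.3532.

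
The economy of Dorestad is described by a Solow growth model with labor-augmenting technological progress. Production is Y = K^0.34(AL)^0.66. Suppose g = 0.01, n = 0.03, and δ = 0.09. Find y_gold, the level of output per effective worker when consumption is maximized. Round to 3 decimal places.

n + g + δ = 0.03 + 0.01 + 0.09 = 0.13.
Maximizing c = f(k) − (n+g+δ)·k gives f'(k) = n+g+δ, i.e. 0.34·k^(0.34−1) = 0.13, so k_gold = (0.34/0.13)^(1/0.66) ≈ 4.2917.
Output: y_gold = k_gold^0.34 = 4.2917^0.34 ≈ 1.6409.

y_gold ≈ 1.641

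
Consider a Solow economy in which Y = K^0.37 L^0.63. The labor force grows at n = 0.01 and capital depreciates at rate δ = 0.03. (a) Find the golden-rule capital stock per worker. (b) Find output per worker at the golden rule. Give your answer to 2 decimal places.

Break-even investment rate: n + δ = 0.01 + 0.03 = 0.04.
Golden rule sets MPK = n+δ: 0.37·k^(0.37−1) = 0.04, so k_gold = (0.37/0.04)^(1/0.63) ≈ 34.1632.
y_gold = 34.1632^0.37 ≈ 3.6933.

(a) k_gold ≈ 34.16; (b) y_gold ≈ 3.69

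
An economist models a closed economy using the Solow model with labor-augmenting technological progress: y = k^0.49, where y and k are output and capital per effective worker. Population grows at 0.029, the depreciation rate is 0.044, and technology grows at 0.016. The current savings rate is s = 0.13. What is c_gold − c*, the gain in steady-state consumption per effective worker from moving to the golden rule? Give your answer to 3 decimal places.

Δc ≈ 1.374

Break-even investment rate: n + g + δ = 0.029 + 0.016 + 0.044 = 0.089.
Current steady state (s = 0.13): k* = (0.13/0.089)^(1/0.51) ≈ 2.1021, y* = 2.1021^0.49 ≈ 1.4391, c* = (1−0.13)·1.4391 ≈ 1.2520.
Setting f'(k) = n+g+δ gives 0.49·k^(0.49−1) = 0.089, hence k_gold = (0.49/0.089)^(1/0.51) ≈ 28.3505.
y_gold = 28.3505^0.49 ≈ 5.1494, c_gold = y_gold − 0.089·k_gold ≈ 2.6262.
Gain: Δc = 2.6262 − 1.2520 ≈ 1.3741.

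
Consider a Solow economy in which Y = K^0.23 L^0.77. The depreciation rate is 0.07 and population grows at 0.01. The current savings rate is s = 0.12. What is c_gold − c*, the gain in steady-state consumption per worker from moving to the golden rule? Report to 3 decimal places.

n + δ = 0.01 + 0.07 = 0.08.
Current steady state (s = 0.12): k* = (0.12/0.08)^(1/0.77) ≈ 1.6931, y* = 1.6931^0.23 ≈ 1.1288, c* = (1−0.12)·1.1288 ≈ 0.9933.
Setting f'(k) = n+δ gives 0.23·k^(0.23−1) = 0.08, hence k_gold = (0.23/0.08)^(1/0.77) ≈ 3.9412.
y_gold = 3.9412^0.23 ≈ 1.3709, c_gold = y_gold − 0.08·k_gold ≈ 1.0556.
Gain: Δc = 1.0556 − 0.9933 ≈ 0.0623.

Δc ≈ 0.062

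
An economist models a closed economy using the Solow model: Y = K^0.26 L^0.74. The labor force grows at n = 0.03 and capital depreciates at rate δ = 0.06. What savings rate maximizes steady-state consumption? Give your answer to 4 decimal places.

s_gold = 0.2600

n + δ = 0.03 + 0.06 = 0.09.
At the golden rule MPK = n+δ, and in any Cobb-Douglas steady state s = (n+δ)·k/y = MPK·k/y = capital's share 0.26.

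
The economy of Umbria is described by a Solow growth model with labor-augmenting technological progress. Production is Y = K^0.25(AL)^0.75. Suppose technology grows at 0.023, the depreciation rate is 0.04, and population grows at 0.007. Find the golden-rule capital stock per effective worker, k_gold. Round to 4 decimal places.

k_gold ≈ 5.4591

Break-even investment rate: n + g + δ = 0.007 + 0.023 + 0.04 = 0.07.
Setting f'(k) = n+g+δ gives 0.25·k^(0.25−1) = 0.07, hence k_gold = (0.25/0.07)^(1/0.75) ≈ 5.4591.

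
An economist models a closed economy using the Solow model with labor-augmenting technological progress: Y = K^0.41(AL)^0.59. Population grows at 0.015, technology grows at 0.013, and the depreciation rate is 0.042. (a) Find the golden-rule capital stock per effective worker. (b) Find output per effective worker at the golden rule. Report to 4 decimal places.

(a) k_gold ≈ 20.0061; (b) y_gold ≈ 3.4157

Capital per effective worker breaks even when investment replaces (n + g + δ)·k; here n + g + δ = 0.07.
At the golden rule the marginal product of capital equals n+g+δ: 0.41·k^(0.41−1) = 0.07. Solving, k_gold = (0.41/0.07)^(1/0.59) ≈ 20.0061.
y_gold = 20.0061^0.41 ≈ 3.4157.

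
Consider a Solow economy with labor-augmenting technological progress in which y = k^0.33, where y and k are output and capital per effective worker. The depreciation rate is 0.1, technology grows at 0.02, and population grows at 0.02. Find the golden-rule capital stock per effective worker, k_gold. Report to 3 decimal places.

k_gold ≈ 3.596

The effective depreciation rate is n + g + δ = 0.02 + 0.02 + 0.1 = 0.14.
At the golden rule the marginal product of capital equals n+g+δ: 0.33·k^(0.33−1) = 0.14. Solving, k_gold = (0.33/0.14)^(1/0.67) ≈ 3.5958.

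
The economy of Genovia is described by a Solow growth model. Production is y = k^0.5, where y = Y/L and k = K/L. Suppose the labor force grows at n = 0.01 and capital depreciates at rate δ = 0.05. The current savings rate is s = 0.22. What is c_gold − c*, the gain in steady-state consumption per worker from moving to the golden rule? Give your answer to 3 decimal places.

Δc ≈ 1.307

Break-even investment rate: n + δ = 0.01 + 0.05 = 0.06.
Current steady state (s = 0.22): k* = (0.22/0.06)^(1/0.5) ≈ 13.4444, y* = 13.4444^0.5 ≈ 3.6667, c* = (1−0.22)·3.6667 ≈ 2.8600.
At the golden rule the marginal product of capital equals n+δ: 0.5·k^(0.5−1) = 0.06. Solving, k_gold = (0.5/0.06)^(1/0.5) ≈ 69.4444.
y_gold = 69.4444^0.5 ≈ 8.3333, c_gold = y_gold − 0.06·k_gold ≈ 4.1667.
Gain: Δc = 4.1667 − 2.8600 ≈ 1.3067.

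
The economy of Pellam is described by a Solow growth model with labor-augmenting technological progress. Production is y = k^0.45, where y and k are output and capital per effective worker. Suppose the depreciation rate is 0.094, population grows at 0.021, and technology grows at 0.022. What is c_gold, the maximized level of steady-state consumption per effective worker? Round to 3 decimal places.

c_gold ≈ 1.455

Break-even investment rate: n + g + δ = 0.021 + 0.022 + 0.094 = 0.137.
Setting f'(k) = n+g+δ gives 0.45·k^(0.45−1) = 0.137, hence k_gold = (0.45/0.137)^(1/0.55) ≈ 8.6911.
y_gold = 8.6911^0.45 ≈ 2.6460.
c_gold = y_gold − (n+g+δ)·k_gold = 2.6460 − 0.137·8.6911 ≈ 1.4553.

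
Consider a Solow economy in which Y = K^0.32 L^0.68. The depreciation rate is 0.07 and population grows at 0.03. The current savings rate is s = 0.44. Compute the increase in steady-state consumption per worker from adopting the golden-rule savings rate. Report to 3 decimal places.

n + δ = 0.03 + 0.07 = 0.1.
Current steady state (s = 0.44): k* = (0.44/0.1)^(1/0.68) ≈ 8.8360, y* = 8.8360^0.32 ≈ 2.0082, c* = (1−0.44)·2.0082 ≈ 1.1246.
Golden rule sets MPK = n+δ: 0.32·k^(0.32−1) = 0.1, so k_gold = (0.32/0.1)^(1/0.68) ≈ 5.5318.
y_gold = 5.5318^0.32 ≈ 1.7287, c_gold = y_gold − 0.1·k_gold ≈ 1.1755.
Gain: Δc = 1.1755 − 1.1246 ≈ 0.0509.

Δc ≈ 0.051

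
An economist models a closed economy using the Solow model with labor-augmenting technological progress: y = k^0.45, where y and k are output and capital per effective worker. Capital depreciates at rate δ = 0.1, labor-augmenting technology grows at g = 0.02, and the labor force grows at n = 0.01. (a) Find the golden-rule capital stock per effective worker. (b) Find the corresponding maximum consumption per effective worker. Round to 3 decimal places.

(a) k_gold ≈ 9.561; (b) c_gold ≈ 1.519

n + g + δ = 0.01 + 0.02 + 0.1 = 0.13.
Setting f'(k) = n+g+δ gives 0.45·k^(0.45−1) = 0.13, hence k_gold = (0.45/0.13)^(1/0.55) ≈ 9.5607.
y_gold = 9.5607^0.45 ≈ 2.7620; c_gold = y_gold − 0.13·k_gold ≈ 1.5191.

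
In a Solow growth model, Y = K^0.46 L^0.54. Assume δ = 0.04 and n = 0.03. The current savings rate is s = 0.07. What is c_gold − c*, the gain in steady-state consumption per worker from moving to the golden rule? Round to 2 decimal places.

Break-even investment rate: n + δ = 0.03 + 0.04 = 0.07.
Current steady state (s = 0.07): k* = (0.07/0.07)^(1/0.54) ≈ 1.0000, y* = 1.0000^0.46 ≈ 1.0000, c* = (1−0.07)·1.0000 ≈ 0.9300.
At the golden rule the marginal product of capital equals n+δ: 0.46·k^(0.46−1) = 0.07. Solving, k_gold = (0.46/0.07)^(1/0.54) ≈ 32.6727.
y_gold = 32.6727^0.46 ≈ 4.9719, c_gold = y_gold − 0.07·k_gold ≈ 2.6848.
Gain: Δc = 2.6848 − 0.9300 ≈ 1.7548.

Δc ≈ 1.75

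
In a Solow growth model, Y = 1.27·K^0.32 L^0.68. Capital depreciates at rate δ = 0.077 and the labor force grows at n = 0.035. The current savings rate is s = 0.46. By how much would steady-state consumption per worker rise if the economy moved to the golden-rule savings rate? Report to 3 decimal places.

Capital per worker breaks even when investment replaces (n + δ)·k; here n + δ = 0.112.
Current steady state (s = 0.46): k* = (0.46·1.27/0.112)^(1/0.68) ≈ 11.3479, y* = 1.27·11.3479^0.32 ≈ 2.7630, c* = (1−0.46)·2.7630 ≈ 1.4920.
At the golden rule the marginal product of capital equals n+δ: 0.32·1.27·k^(0.32−1) = 0.112. Solving, k_gold = (0.32·1.27/0.112)^(1/0.68) ≈ 6.6549.
y_gold = 1.27·6.6549^0.32 ≈ 2.3292, c_gold = y_gold − 0.112·k_gold ≈ 1.5839.
Gain: Δc = 1.5839 − 1.4920 ≈ 0.0919.

Δc ≈ 0.092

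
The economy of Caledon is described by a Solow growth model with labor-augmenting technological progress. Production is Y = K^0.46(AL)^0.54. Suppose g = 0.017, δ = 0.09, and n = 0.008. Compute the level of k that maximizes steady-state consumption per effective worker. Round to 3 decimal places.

k_gold ≈ 13.029

The effective depreciation rate is n + g + δ = 0.008 + 0.017 + 0.09 = 0.115.
Maximizing c = f(k) − (n+g+δ)·k gives f'(k) = n+g+δ, i.e. 0.46·k^(0.46−1) = 0.115, so k_gold = (0.46/0.115)^(1/0.54) ≈ 13.0294.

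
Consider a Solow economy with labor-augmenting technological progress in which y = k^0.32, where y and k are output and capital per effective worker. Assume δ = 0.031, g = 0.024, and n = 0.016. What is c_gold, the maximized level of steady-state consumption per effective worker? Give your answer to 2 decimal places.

Break-even investment rate: n + g + δ = 0.016 + 0.024 + 0.031 = 0.071.
Setting f'(k) = n+g+δ gives 0.32·k^(0.32−1) = 0.071, hence k_gold = (0.32/0.071)^(1/0.68) ≈ 9.1539.
y_gold = 9.1539^0.32 ≈ 2.0310.
c_gold = y_gold − (n+g+δ)·k_gold = 2.0310 − 0.071·9.1539 ≈ 1.3811.

c_gold ≈ 1.38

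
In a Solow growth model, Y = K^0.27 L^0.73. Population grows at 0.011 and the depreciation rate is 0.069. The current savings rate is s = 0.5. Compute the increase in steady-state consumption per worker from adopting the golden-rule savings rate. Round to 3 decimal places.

Break-even investment rate: n + δ = 0.011 + 0.069 = 0.08.
Current steady state (s = 0.5): k* = (0.5/0.08)^(1/0.73) ≈ 12.3097, y* = 12.3097^0.27 ≈ 1.9695, c* = (1−0.5)·1.9695 ≈ 0.9848.
Maximizing c = f(k) − (n+δ)·k gives f'(k) = n+δ, i.e. 0.27·k^(0.27−1) = 0.08, so k_gold = (0.27/0.08)^(1/0.73) ≈ 5.2925.
y_gold = 5.2925^0.27 ≈ 1.5682, c_gold = y_gold − 0.08·k_gold ≈ 1.1448.
Gain: Δc = 1.1448 − 0.9848 ≈ 0.1600.

Δc ≈ 0.160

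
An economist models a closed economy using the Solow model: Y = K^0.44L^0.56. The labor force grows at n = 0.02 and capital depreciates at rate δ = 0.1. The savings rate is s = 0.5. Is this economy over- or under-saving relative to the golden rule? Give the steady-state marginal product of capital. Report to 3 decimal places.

over-saving; MPK ≈ 0.106

Capital per worker breaks even when investment replaces (n + δ)·k; here n + δ = 0.12.
Steady-state k*: s·k^0.44 = 0.12·k gives k* = (0.5/0.12)^(1/0.56) ≈ 12.7869.
MPK = 0.44·12.7869^(-0.56) ≈ 0.1056.
MPK < n+δ = 0.12, so the economy is dynamically inefficient (over-saving).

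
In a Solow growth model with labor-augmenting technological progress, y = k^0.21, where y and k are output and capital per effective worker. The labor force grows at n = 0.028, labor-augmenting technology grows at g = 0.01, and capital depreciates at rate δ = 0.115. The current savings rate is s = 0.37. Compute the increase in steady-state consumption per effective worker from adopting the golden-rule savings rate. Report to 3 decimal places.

Break-even investment rate: n + g + δ = 0.028 + 0.01 + 0.115 = 0.153.
Current steady state (s = 0.37): k* = (0.37/0.153)^(1/0.79) ≈ 3.0581, y* = 3.0581^0.21 ≈ 1.2646, c* = (1−0.37)·1.2646 ≈ 0.7967.
At the golden rule the marginal product of capital equals n+g+δ: 0.21·k^(0.21−1) = 0.153. Solving, k_gold = (0.21/0.153)^(1/0.79) ≈ 1.4931.
y_gold = 1.4931^0.21 ≈ 1.0878, c_gold = y_gold − 0.153·k_gold ≈ 0.8594.
Gain: Δc = 0.8594 − 0.7967 ≈ 0.0627.

Δc ≈ 0.063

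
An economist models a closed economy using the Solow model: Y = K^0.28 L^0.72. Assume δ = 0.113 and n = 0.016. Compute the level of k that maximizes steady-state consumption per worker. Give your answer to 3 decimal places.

k_gold ≈ 2.934

The effective depreciation rate is n + δ = 0.016 + 0.113 = 0.129.
Maximizing c = f(k) − (n+δ)·k gives f'(k) = n+δ, i.e. 0.28·k^(0.28−1) = 0.129, so k_gold = (0.28/0.129)^(1/0.72) ≈ 2.9340.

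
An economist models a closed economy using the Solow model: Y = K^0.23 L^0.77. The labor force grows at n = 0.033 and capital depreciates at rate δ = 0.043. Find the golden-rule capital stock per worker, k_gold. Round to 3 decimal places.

k_gold ≈ 4.213

n + δ = 0.033 + 0.043 = 0.076.
Maximizing c = f(k) − (n+δ)·k gives f'(k) = n+δ, i.e. 0.23·k^(0.23−1) = 0.076, so k_gold = (0.23/0.076)^(1/0.77) ≈ 4.2127.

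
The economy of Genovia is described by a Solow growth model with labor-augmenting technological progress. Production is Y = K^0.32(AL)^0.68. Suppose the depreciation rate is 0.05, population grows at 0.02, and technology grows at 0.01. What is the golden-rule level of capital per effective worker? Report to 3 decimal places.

k_gold ≈ 7.680

n + g + δ = 0.02 + 0.01 + 0.05 = 0.08.
Maximizing c = f(k) − (n+g+δ)·k gives f'(k) = n+g+δ, i.e. 0.32·k^(0.32−1) = 0.08, so k_gold = (0.32/0.08)^(1/0.68) ≈ 7.6804.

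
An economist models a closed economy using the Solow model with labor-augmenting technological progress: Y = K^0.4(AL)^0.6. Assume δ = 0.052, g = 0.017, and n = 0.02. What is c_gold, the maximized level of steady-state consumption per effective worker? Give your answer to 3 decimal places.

The effective depreciation rate is n + g + δ = 0.02 + 0.017 + 0.052 = 0.089.
At the golden rule the marginal product of capital equals n+g+δ: 0.4·k^(0.4−1) = 0.089. Solving, k_gold = (0.4/0.089)^(1/0.6) ≈ 12.2401.
y_gold = 12.2401^0.4 ≈ 2.7234.
c_gold = y_gold − (n+g+δ)·k_gold = 2.7234 − 0.089·12.2401 ≈ 1.6340.

c_gold ≈ 1.634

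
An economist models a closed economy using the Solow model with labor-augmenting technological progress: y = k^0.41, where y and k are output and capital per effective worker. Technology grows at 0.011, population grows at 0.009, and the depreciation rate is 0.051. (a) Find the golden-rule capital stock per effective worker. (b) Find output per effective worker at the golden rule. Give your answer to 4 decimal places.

(a) k_gold ≈ 19.5309; (b) y_gold ≈ 3.3822

Break-even investment rate: n + g + δ = 0.009 + 0.011 + 0.051 = 0.071.
Maximizing c = f(k) − (n+g+δ)·k gives f'(k) = n+g+δ, i.e. 0.41·k^(0.41−1) = 0.071, so k_gold = (0.41/0.071)^(1/0.59) ≈ 19.5309.
y_gold = 19.5309^0.41 ≈ 3.3822.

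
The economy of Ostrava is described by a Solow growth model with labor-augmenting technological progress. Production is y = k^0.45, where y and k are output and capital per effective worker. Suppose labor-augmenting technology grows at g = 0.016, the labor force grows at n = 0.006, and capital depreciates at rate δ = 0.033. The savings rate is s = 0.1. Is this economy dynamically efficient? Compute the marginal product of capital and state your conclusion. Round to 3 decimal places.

dynamically efficient; MPK ≈ 0.247

n + g + δ = 0.006 + 0.016 + 0.033 = 0.055.
Steady-state k*: s·k^0.45 = 0.055·k gives k* = (0.1/0.055)^(1/0.55) ≈ 2.9653.
MPK = 0.45·2.9653^(-0.55) ≈ 0.2475.
MPK > n+g+δ = 0.055, so the economy is dynamically efficient (under-saving).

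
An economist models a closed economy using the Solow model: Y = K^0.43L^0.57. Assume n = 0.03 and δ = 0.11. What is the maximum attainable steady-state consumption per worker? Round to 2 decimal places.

Break-even investment rate: n + δ = 0.03 + 0.11 = 0.14.
Setting f'(k) = n+δ gives 0.43·k^(0.43−1) = 0.14, hence k_gold = (0.43/0.14)^(1/0.57) ≈ 7.1612.
y_gold = 7.1612^0.43 ≈ 2.3315.
c_gold = y_gold − (n+δ)·k_gold = 2.3315 − 0.14·7.1612 ≈ 1.3290.

c_gold ≈ 1.33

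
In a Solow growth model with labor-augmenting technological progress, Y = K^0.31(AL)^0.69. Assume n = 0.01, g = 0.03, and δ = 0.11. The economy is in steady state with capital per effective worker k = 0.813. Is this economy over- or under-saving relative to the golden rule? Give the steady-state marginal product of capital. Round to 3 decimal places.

under-saving; MPK ≈ 0.358

Break-even investment rate: n + g + δ = 0.01 + 0.03 + 0.11 = 0.15.
MPK = 0.31·k^(0.31−1) = 0.31·0.813^(-0.69) ≈ 0.3576.
MPK > 0.15, so the economy is dynamically efficient (under-saving).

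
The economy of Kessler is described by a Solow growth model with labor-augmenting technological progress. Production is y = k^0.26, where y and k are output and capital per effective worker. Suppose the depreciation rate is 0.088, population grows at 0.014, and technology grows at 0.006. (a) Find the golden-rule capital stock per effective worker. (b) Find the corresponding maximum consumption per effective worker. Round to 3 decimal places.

(a) k_gold ≈ 3.278; (b) c_gold ≈ 1.008

The effective depreciation rate is n + g + δ = 0.014 + 0.006 + 0.088 = 0.108.
Maximizing c = f(k) − (n+g+δ)·k gives f'(k) = n+g+δ, i.e. 0.26·k^(0.26−1) = 0.108, so k_gold = (0.26/0.108)^(1/0.74) ≈ 3.2780.
y_gold = 3.2780^0.26 ≈ 1.3616; c_gold = y_gold − 0.108·k_gold ≈ 1.0076.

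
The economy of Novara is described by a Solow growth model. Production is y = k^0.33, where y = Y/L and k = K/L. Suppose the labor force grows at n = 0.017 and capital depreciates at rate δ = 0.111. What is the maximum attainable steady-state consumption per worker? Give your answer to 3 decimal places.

c_gold ≈ 1.068

Capital per worker breaks even when investment replaces (n + δ)·k; here n + δ = 0.128.
At the golden rule the marginal product of capital equals n+δ: 0.33·k^(0.33−1) = 0.128. Solving, k_gold = (0.33/0.128)^(1/0.67) ≈ 4.1104.
y_gold = 4.1104^0.33 ≈ 1.5943.
c_gold = y_gold − (n+δ)·k_gold = 1.5943 − 0.128·4.1104 ≈ 1.0682.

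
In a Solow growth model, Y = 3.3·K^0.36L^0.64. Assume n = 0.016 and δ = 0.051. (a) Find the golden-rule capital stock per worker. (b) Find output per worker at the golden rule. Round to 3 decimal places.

n + δ = 0.016 + 0.051 = 0.067.
At the golden rule the marginal product of capital equals n+δ: 0.36·3.3·k^(0.36−1) = 0.067. Solving, k_gold = (0.36·3.3/0.067)^(1/0.64) ≈ 89.3632.
y_gold = 3.3·89.3632^0.36 ≈ 16.6315.

(a) k_gold ≈ 89.363; (b) y_gold ≈ 16.631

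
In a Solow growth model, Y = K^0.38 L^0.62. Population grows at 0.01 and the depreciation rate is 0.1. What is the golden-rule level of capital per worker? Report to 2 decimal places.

k_gold ≈ 7.39

n + δ = 0.01 + 0.1 = 0.11.
At the golden rule the marginal product of capital equals n+δ: 0.38·k^(0.38−1) = 0.11. Solving, k_gold = (0.38/0.11)^(1/0.62) ≈ 7.3854.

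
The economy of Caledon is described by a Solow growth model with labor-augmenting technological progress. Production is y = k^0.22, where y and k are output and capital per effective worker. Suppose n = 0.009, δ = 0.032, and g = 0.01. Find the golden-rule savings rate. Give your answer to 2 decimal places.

s_gold = 0.22

n + g + δ = 0.009 + 0.01 + 0.032 = 0.051.
At the golden rule MPK = n+g+δ, and in any Cobb-Douglas steady state s = (n+g+δ)·k/y = MPK·k/y = capital's share 0.22.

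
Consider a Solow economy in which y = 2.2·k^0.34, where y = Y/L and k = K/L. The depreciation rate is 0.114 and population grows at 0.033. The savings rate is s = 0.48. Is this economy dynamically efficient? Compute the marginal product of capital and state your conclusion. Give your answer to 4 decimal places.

The effective depreciation rate is n + δ = 0.033 + 0.114 = 0.147.
Steady-state k*: s·A·k^0.34 = 0.147·k gives k* = (0.48·2.2/0.147)^(1/0.66) ≈ 19.8379.
MPK = 0.34·2.2·19.8379^(-0.66) ≈ 0.1041.
MPK < n+δ = 0.147, so the economy is dynamically inefficient (over-saving).

dynamically inefficient; MPK ≈ 0.1041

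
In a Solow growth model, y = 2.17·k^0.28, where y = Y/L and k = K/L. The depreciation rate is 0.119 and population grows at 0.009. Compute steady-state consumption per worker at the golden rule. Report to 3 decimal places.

c_gold ≈ 2.863

Capital per worker breaks even when investment replaces (n + δ)·k; here n + δ = 0.128.
Golden rule sets MPK = n+δ: 0.28·2.17·k^(0.28−1) = 0.128, so k_gold = (0.28·2.17/0.128)^(1/0.72) ≈ 8.6987.
y_gold = 2.17·8.6987^0.28 ≈ 3.9766.
c_gold = y_gold − (n+δ)·k_gold = 3.9766 − 0.128·8.6987 ≈ 2.8631.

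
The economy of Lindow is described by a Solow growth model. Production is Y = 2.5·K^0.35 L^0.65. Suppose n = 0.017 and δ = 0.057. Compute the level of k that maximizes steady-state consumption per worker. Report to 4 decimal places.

k_gold ≈ 44.7121

Capital per worker breaks even when investment replaces (n + δ)·k; here n + δ = 0.074.
At the golden rule the marginal product of capital equals n+δ: 0.35·2.5·k^(0.35−1) = 0.074. Solving, k_gold = (0.35·2.5/0.074)^(1/0.65) ≈ 44.7121.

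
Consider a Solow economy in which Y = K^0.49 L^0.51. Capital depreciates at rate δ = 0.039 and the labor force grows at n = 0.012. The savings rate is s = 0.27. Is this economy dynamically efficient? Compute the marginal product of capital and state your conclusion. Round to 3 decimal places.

Capital per worker breaks even when investment replaces (n + δ)·k; here n + δ = 0.051.
Steady-state k*: s·k^0.49 = 0.051·k gives k* = (0.27/0.051)^(1/0.51) ≈ 26.2545.
MPK = 0.49·26.2545^(-0.51) ≈ 0.0926.
MPK > n+δ = 0.051, so the economy is dynamically efficient (under-saving).

dynamically efficient; MPK ≈ 0.093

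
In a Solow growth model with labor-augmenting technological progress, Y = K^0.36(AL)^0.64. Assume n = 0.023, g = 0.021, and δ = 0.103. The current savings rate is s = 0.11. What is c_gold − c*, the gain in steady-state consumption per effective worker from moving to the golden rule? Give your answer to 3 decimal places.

Break-even investment rate: n + g + δ = 0.023 + 0.021 + 0.103 = 0.147.
Current steady state (s = 0.11): k* = (0.11/0.147)^(1/0.64) ≈ 0.6357, y* = 0.6357^0.36 ≈ 0.8495, c* = (1−0.11)·0.8495 ≈ 0.7561.
At the golden rule the marginal product of capital equals n+g+δ: 0.36·k^(0.36−1) = 0.147. Solving, k_gold = (0.36/0.147)^(1/0.64) ≈ 4.0531.
y_gold = 4.0531^0.36 ≈ 1.6550, c_gold = y_gold − 0.147·k_gold ≈ 1.0592.
Gain: Δc = 1.0592 − 0.7561 ≈ 0.3032.

Δc ≈ 0.303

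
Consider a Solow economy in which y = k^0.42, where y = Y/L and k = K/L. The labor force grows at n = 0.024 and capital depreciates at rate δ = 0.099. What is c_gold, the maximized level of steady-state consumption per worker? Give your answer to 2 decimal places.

Capital per worker breaks even when investment replaces (n + δ)·k; here n + δ = 0.123.
Golden rule sets MPK = n+δ: 0.42·k^(0.42−1) = 0.123, so k_gold = (0.42/0.123)^(1/0.58) ≈ 8.3092.
y_gold = 8.3092^0.42 ≈ 2.4334.
c_gold = y_gold − (n+δ)·k_gold = 2.4334 − 0.123·8.3092 ≈ 1.4114.

c_gold ≈ 1.41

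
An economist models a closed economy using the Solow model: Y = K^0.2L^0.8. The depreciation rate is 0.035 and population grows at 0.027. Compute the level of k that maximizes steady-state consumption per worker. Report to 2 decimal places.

k_gold ≈ 4.32

The effective depreciation rate is n + δ = 0.027 + 0.035 = 0.062.
Maximizing c = f(k) − (n+δ)·k gives f'(k) = n+δ, i.e. 0.2·k^(0.2−1) = 0.062, so k_gold = (0.2/0.062)^(1/0.8) ≈ 4.3231.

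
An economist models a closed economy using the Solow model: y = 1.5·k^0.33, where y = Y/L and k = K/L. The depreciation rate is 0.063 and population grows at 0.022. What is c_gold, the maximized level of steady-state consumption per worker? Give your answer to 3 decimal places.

The effective depreciation rate is n + δ = 0.022 + 0.063 = 0.085.
At the golden rule the marginal product of capital equals n+δ: 0.33·1.5·k^(0.33−1) = 0.085. Solving, k_gold = (0.33·1.5/0.085)^(1/0.67) ≈ 13.8698.
y_gold = 1.5·13.8698^0.33 ≈ 3.5725.
c_gold = y_gold − (n+δ)·k_gold = 3.5725 − 0.085·13.8698 ≈ 2.3936.

c_gold ≈ 2.394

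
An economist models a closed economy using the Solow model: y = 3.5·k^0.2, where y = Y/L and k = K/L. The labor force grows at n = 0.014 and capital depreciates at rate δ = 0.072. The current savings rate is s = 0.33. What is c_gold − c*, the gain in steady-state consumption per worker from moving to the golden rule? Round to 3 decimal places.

Δc ≈ 0.240

Capital per worker breaks even when investment replaces (n + δ)·k; here n + δ = 0.086.
Current steady state (s = 0.33): k* = (0.33·3.5/0.086)^(1/0.8) ≈ 25.7101, y* = 3.5·25.7101^0.2 ≈ 6.7002, c* = (1−0.33)·6.7002 ≈ 4.4891.
Golden rule sets MPK = n+δ: 0.2·3.5·k^(0.2−1) = 0.086, so k_gold = (0.2·3.5/0.086)^(1/0.8) ≈ 13.7483.
y_gold = 3.5·13.7483^0.2 ≈ 5.9118, c_gold = y_gold − 0.086·k_gold ≈ 4.7294.
Gain: Δc = 4.7294 − 4.4891 ≈ 0.2403.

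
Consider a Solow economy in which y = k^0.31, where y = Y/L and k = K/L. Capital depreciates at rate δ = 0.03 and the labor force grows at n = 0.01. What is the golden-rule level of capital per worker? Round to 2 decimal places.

k_gold ≈ 19.45

The effective depreciation rate is n + δ = 0.01 + 0.03 = 0.04.
Setting f'(k) = n+δ gives 0.31·k^(0.31−1) = 0.04, hence k_gold = (0.31/0.04)^(1/0.69) ≈ 19.4466.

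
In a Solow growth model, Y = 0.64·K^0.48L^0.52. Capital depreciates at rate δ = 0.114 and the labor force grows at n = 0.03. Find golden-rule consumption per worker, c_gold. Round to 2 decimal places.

The effective depreciation rate is n + δ = 0.03 + 0.114 = 0.144.
Maximizing c = f(k) − (n+δ)·k gives f'(k) = n+δ, i.e. 0.48·0.64·k^(0.48−1) = 0.144, so k_gold = (0.48·0.64/0.144)^(1/0.52) ≈ 4.2934.
y_gold = 0.64·4.2934^0.48 ≈ 1.2880.
c_gold = y_gold − (n+δ)·k_gold = 1.2880 − 0.144·4.2934 ≈ 0.6698.

c_gold ≈ 0.67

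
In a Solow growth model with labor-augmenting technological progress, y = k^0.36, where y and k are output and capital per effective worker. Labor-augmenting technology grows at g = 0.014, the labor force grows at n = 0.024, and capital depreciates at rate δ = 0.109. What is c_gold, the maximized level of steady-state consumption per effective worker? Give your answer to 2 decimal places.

Break-even investment rate: n + g + δ = 0.024 + 0.014 + 0.109 = 0.147.
At the golden rule the marginal product of capital equals n+g+δ: 0.36·k^(0.36−1) = 0.147. Solving, k_gold = (0.36/0.147)^(1/0.64) ≈ 4.0531.
y_gold = 4.0531^0.36 ≈ 1.6550.
c_gold = y_gold − (n+g+δ)·k_gold = 1.6550 − 0.147·4.0531 ≈ 1.0592.

c_gold ≈ 1.06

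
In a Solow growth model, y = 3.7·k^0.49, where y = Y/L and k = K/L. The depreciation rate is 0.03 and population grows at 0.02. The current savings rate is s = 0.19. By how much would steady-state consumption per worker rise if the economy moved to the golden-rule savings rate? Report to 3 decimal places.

Δc ≈ 21.447

Capital per worker breaks even when investment replaces (n + δ)·k; here n + δ = 0.05.
Current steady state (s = 0.19): k* = (0.19·3.7/0.05)^(1/0.51) ≈ 178.2180, y* = 3.7·178.2180^0.49 ≈ 46.8995, c* = (1−0.19)·46.8995 ≈ 37.9886.
At the golden rule the marginal product of capital equals n+δ: 0.49·3.7·k^(0.49−1) = 0.05. Solving, k_gold = (0.49·3.7/0.05)^(1/0.51) ≈ 1142.0933.
y_gold = 3.7·1142.0933^0.49 ≈ 116.5401, c_gold = y_gold − 0.05·k_gold ≈ 59.4355.
Gain: Δc = 59.4355 − 37.9886 ≈ 21.4469.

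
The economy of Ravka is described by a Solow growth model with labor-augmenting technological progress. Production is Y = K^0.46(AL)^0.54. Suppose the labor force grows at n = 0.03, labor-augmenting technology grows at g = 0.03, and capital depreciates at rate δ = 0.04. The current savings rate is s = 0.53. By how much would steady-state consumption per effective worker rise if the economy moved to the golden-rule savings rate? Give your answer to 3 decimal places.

Break-even investment rate: n + g + δ = 0.03 + 0.03 + 0.04 = 0.1.
Current steady state (s = 0.53): k* = (0.53/0.1)^(1/0.54) ≈ 21.9408, y* = 21.9408^0.46 ≈ 4.1398, c* = (1−0.53)·4.1398 ≈ 1.9457.
At the golden rule the marginal product of capital equals n+g+δ: 0.46·k^(0.46−1) = 0.1. Solving, k_gold = (0.46/0.1)^(1/0.54) ≈ 16.8783.
y_gold = 16.8783^0.46 ≈ 3.6692, c_gold = y_gold − 0.1·k_gold ≈ 1.9814.
Gain: Δc = 1.9814 − 1.9457 ≈ 0.0357.

Δc ≈ 0.036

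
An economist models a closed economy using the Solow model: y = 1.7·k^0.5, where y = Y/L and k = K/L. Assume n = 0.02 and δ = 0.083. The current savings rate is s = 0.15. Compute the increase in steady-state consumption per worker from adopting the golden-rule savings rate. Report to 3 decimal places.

n + δ = 0.02 + 0.083 = 0.103.
Current steady state (s = 0.15): k* = (0.15·1.7/0.103)^(1/0.5) ≈ 6.1292, y* = 1.7·6.1292^0.5 ≈ 4.2087, c* = (1−0.15)·4.2087 ≈ 3.5774.
At the golden rule the marginal product of capital equals n+δ: 0.5·1.7·k^(0.5−1) = 0.103. Solving, k_gold = (0.5·1.7/0.103)^(1/0.5) ≈ 68.1026.
y_gold = 1.7·68.1026^0.5 ≈ 14.0291, c_gold = y_gold − 0.103·k_gold ≈ 7.0146.
Gain: Δc = 7.0146 − 3.5774 ≈ 3.4371.

Δc ≈ 3.437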